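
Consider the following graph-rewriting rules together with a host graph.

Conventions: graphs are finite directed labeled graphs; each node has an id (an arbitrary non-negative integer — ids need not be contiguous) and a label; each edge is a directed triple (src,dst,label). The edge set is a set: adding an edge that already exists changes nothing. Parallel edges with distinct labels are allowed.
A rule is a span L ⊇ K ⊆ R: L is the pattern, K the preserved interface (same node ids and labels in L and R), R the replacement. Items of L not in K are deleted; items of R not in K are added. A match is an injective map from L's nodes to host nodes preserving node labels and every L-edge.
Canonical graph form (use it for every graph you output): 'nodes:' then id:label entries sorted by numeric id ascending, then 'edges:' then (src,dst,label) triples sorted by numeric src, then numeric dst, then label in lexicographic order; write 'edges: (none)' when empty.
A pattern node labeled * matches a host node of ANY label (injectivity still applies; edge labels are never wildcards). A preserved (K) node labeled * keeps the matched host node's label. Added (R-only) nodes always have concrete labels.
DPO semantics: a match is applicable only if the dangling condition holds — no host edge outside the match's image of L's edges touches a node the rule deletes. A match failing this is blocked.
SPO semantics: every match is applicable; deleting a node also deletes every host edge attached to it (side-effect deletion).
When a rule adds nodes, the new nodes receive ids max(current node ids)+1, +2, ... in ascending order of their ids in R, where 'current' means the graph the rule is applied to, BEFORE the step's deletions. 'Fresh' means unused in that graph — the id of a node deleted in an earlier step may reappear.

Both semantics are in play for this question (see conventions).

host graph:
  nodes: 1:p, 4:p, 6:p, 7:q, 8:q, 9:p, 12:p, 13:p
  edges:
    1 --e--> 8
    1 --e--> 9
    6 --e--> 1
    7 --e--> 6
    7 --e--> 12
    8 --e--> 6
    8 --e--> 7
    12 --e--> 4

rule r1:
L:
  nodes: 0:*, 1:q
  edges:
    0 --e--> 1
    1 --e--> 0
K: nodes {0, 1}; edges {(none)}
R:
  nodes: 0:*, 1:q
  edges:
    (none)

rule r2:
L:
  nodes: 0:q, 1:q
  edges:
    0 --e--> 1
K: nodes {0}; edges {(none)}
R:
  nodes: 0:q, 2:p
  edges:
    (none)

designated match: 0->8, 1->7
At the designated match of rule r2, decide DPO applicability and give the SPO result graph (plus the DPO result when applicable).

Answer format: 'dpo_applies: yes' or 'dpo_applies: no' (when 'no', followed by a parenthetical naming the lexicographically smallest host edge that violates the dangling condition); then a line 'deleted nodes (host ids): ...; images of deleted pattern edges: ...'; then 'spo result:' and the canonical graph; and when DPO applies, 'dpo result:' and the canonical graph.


dpo_applies: no
(the rule deletes node 7, which keeps host edge (7,6,e) outside the match image — the dangling condition fails, DPO blocks; SPO proceeds and side-deletes such edges)
deleted nodes (host ids): 7; images of deleted pattern edges: (8,7,e)
spo result:
nodes: 1:p, 4:p, 6:p, 8:q, 9:p, 12:p, 13:p, 14:p
edges: (1,8,e); (1,9,e); (6,1,e); (8,6,e); (12,4,e)


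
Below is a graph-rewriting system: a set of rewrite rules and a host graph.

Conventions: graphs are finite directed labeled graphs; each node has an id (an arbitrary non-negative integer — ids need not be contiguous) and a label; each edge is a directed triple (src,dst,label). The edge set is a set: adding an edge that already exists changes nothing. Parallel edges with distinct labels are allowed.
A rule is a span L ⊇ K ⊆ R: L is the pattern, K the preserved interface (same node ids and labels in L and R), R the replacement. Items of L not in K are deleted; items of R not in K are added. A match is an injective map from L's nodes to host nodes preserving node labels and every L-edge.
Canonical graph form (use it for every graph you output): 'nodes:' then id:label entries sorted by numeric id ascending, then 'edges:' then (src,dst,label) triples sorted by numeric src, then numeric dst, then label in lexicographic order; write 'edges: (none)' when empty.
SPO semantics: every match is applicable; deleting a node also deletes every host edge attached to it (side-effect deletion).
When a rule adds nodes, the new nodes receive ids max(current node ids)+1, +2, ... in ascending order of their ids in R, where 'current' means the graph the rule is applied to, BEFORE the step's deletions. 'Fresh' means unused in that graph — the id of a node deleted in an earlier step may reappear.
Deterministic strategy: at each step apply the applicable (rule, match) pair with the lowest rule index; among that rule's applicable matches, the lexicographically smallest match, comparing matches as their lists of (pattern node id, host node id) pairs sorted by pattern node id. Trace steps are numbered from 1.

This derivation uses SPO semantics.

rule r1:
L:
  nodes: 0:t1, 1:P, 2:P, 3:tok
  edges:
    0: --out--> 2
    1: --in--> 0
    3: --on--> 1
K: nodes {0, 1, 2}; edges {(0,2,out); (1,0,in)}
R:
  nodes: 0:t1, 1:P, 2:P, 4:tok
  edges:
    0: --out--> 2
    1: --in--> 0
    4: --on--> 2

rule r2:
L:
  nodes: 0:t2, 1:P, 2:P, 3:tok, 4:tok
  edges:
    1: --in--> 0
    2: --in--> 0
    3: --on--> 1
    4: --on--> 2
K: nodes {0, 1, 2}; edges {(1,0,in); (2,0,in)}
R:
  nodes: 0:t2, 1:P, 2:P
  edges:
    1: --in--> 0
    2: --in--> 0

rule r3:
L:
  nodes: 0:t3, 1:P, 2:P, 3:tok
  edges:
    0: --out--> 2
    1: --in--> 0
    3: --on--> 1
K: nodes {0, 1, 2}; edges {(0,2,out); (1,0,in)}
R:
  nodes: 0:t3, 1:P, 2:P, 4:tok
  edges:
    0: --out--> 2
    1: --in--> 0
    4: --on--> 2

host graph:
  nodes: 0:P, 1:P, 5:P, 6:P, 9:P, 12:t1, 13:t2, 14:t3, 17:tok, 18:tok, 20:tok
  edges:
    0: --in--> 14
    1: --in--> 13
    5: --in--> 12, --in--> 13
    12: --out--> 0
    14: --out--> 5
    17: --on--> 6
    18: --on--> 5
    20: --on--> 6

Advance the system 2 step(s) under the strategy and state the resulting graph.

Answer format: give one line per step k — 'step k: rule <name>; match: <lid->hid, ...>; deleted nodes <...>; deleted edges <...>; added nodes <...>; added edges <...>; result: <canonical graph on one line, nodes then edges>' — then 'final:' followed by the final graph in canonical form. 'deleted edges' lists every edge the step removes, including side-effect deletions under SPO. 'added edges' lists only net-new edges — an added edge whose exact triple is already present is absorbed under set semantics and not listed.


step 1: rule r1; match: 0->12, 1->5, 2->0, 3->18; deleted nodes 18; deleted edges (18,5,on); added nodes 21; added edges (21,0,on); result: nodes: 0:P, 1:P, 5:P, 6:P, 9:P, 12:t1, 13:t2, 14:t3, 17:tok, 20:tok, 21:tok edges: (0,14,in); (1,13,in); (5,12,in); (5,13,in); (12,0,out); (14,5,out); (17,6,on); (20,6,on); (21,0,on)
step 2: rule r3; match: 0->14, 1->0, 2->5, 3->21; deleted nodes 21; deleted edges (21,0,on); added nodes 22; added edges (22,5,on); result: nodes: 0:P, 1:P, 5:P, 6:P, 9:P, 12:t1, 13:t2, 14:t3, 17:tok, 20:tok, 22:tok edges: (0,14,in); (1,13,in); (5,12,in); (5,13,in); (12,0,out); (14,5,out); (17,6,on); (20,6,on); (22,5,on)
final:
nodes: 0:P, 1:P, 5:P, 6:P, 9:P, 12:t1, 13:t2, 14:t3, 17:tok, 20:tok, 22:tok
edges: (0,14,in); (1,13,in); (5,12,in); (5,13,in); (12,0,out); (14,5,out); (17,6,on); (20,6,on); (22,5,on)


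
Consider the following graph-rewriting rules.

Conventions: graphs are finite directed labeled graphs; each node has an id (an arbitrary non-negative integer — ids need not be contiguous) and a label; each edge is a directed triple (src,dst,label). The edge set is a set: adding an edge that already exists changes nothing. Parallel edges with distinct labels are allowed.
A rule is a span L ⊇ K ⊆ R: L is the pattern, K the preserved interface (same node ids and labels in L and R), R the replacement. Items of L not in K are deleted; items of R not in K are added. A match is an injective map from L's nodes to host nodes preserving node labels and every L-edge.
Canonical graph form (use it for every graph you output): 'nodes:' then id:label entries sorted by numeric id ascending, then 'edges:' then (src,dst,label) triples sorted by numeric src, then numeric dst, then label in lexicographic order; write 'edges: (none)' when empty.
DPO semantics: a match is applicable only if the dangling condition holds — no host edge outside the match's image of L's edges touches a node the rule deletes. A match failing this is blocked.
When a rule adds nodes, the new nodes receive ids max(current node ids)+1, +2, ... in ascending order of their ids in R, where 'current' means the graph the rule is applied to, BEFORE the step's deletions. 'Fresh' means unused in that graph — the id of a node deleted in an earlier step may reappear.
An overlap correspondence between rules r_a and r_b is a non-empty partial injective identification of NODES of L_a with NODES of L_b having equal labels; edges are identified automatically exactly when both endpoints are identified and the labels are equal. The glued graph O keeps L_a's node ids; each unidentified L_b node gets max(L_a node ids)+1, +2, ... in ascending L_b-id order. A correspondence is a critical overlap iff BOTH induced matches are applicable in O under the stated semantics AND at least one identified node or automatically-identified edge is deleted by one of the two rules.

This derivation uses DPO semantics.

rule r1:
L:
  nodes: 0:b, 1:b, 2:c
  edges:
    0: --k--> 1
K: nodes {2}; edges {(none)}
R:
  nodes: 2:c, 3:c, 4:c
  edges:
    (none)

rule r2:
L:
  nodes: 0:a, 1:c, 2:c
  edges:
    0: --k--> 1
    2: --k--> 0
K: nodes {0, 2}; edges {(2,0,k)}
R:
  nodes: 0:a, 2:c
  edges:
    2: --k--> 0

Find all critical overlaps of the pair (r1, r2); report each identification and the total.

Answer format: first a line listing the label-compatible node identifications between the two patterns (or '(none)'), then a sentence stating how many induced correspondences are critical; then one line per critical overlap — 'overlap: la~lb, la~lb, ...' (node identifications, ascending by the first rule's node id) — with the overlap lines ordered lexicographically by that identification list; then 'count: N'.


label-compatible node identifications between L(r1) and L(r2): 2~1, 2~2
1 of the induced correspondences is a critical overlap of r1 and r2.
overlap: 2~1
count: 1


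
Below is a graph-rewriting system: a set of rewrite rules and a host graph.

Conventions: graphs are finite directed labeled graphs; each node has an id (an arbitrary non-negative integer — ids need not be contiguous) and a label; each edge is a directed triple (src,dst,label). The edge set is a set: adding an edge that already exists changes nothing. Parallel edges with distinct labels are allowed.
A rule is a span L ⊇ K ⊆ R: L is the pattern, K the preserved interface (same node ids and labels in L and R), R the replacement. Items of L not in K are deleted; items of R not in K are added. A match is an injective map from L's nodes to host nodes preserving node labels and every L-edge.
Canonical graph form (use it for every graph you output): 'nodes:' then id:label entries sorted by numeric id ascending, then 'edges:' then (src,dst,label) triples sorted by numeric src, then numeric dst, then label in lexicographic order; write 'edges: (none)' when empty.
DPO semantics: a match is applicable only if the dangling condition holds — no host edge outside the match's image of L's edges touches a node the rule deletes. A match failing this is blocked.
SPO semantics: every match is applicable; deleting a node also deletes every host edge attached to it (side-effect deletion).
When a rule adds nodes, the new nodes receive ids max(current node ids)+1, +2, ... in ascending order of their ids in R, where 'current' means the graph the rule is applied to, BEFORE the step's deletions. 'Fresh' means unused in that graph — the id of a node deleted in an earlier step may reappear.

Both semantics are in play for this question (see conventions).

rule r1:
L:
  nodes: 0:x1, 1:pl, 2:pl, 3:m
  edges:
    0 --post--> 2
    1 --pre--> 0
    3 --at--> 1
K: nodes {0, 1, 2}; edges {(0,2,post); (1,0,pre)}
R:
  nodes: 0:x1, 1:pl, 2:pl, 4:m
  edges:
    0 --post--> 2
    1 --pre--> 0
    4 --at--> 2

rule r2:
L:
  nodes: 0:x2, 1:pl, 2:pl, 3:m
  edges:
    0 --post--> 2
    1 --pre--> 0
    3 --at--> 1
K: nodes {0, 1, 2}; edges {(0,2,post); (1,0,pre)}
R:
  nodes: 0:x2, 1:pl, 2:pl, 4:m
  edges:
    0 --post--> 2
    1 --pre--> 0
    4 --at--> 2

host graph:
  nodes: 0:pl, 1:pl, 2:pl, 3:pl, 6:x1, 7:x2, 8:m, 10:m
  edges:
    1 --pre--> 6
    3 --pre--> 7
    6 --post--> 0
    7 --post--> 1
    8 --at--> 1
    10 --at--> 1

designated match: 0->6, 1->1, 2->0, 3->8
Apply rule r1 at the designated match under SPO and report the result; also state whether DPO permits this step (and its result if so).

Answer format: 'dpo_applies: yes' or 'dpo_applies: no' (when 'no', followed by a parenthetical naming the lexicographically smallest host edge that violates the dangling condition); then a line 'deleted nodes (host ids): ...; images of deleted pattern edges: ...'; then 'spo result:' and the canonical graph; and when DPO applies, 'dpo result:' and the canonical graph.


dpo_applies: yes
deleted nodes (host ids): 8; images of deleted pattern edges: (8,1,at)
spo result:
nodes: 0:pl, 1:pl, 2:pl, 3:pl, 6:x1, 7:x2, 10:m, 11:m
edges: (1,6,pre); (3,7,pre); (6,0,post); (7,1,post); (10,1,at); (11,0,at)
dpo result:
nodes: 0:pl, 1:pl, 2:pl, 3:pl, 6:x1, 7:x2, 10:m, 11:m
edges: (1,6,pre); (3,7,pre); (6,0,post); (7,1,post); (10,1,at); (11,0,at)


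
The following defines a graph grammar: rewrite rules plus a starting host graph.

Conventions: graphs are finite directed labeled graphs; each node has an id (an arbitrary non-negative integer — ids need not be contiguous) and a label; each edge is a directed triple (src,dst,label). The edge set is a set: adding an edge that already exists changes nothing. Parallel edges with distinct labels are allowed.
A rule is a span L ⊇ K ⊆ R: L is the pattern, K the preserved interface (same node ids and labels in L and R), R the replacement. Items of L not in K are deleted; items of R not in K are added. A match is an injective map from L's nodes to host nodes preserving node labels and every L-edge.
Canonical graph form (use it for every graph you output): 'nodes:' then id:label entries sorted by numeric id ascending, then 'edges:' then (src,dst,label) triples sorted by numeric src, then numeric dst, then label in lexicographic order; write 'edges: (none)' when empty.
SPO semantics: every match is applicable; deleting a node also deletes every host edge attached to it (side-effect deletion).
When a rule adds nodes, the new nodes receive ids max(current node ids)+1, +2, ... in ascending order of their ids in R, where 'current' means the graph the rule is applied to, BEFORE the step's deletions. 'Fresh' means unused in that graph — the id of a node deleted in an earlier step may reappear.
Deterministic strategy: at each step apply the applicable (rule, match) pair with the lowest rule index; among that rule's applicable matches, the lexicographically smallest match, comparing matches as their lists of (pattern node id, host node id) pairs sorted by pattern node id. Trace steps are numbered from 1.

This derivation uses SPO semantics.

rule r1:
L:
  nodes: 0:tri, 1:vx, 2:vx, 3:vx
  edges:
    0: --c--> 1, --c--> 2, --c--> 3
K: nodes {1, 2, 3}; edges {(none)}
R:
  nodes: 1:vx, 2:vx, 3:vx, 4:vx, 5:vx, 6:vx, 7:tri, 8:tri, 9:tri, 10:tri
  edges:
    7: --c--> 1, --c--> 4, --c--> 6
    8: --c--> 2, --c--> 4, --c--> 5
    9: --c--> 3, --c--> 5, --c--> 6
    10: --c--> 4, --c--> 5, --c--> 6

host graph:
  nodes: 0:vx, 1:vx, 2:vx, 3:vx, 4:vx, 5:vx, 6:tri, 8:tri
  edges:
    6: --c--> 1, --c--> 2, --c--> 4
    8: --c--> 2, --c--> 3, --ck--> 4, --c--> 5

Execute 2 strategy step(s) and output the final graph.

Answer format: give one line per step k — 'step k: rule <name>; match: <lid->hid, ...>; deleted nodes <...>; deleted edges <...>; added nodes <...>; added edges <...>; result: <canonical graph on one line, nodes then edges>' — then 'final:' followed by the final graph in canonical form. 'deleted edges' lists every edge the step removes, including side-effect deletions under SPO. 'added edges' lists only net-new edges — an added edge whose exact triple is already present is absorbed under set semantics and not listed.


step 1: rule r1; match: 0->6, 1->1, 2->2, 3->4; deleted nodes 6; deleted edges (6,1,c); (6,2,c); (6,4,c); added nodes 9, 10, 11, 12, 13, 14, 15; added edges (12,1,c); (12,9,c); (12,11,c); (13,2,c); (13,9,c); (13,10,c); (14,4,c); (14,10,c); (14,11,c); (15,9,c); (15,10,c); (15,11,c); result: nodes: 0:vx, 1:vx, 2:vx, 3:vx, 4:vx, 5:vx, 8:tri, 9:vx, 10:vx, 11:vx, 12:tri, 13:tri, 14:tri, 15:tri edges: (8,2,c); (8,3,c); (8,4,ck); (8,5,c); (12,1,c); (12,9,c); (12,11,c); (13,2,c); (13,9,c); (13,10,c); (14,4,c); (14,10,c); (14,11,c); (15,9,c); (15,10,c); (15,11,c)
step 2: rule r1; match: 0->8, 1->2, 2->3, 3->5; deleted nodes 8; deleted edges (8,2,c); (8,3,c); (8,4,ck); (8,5,c); added nodes 16, 17, 18, 19, 20, 21, 22; added edges (19,2,c); (19,16,c); (19,18,c); (20,3,c); (20,16,c); (20,17,c); (21,5,c); (21,17,c); (21,18,c); (22,16,c); (22,17,c); (22,18,c); result: nodes: 0:vx, 1:vx, 2:vx, 3:vx, 4:vx, 5:vx, 9:vx, 10:vx, 11:vx, 12:tri, 13:tri, 14:tri, 15:tri, 16:vx, 17:vx, 18:vx, 19:tri, 20:tri, 21:tri, 22:tri edges: (12,1,c); (12,9,c); (12,11,c); (13,2,c); (13,9,c); (13,10,c); (14,4,c); (14,10,c); (14,11,c); (15,9,c); (15,10,c); (15,11,c); (19,2,c); (19,16,c); (19,18,c); (20,3,c); (20,16,c); (20,17,c); (21,5,c); (21,17,c); (21,18,c); (22,16,c); (22,17,c); (22,18,c)
final:
nodes: 0:vx, 1:vx, 2:vx, 3:vx, 4:vx, 5:vx, 9:vx, 10:vx, 11:vx, 12:tri, 13:tri, 14:tri, 15:tri, 16:vx, 17:vx, 18:vx, 19:tri, 20:tri, 21:tri, 22:tri
edges: (12,1,c); (12,9,c); (12,11,c); (13,2,c); (13,9,c); (13,10,c); (14,4,c); (14,10,c); (14,11,c); (15,9,c); (15,10,c); (15,11,c); (19,2,c); (19,16,c); (19,18,c); (20,3,c); (20,16,c); (20,17,c); (21,5,c); (21,17,c); (21,18,c); (22,16,c); (22,17,c); (22,18,c)


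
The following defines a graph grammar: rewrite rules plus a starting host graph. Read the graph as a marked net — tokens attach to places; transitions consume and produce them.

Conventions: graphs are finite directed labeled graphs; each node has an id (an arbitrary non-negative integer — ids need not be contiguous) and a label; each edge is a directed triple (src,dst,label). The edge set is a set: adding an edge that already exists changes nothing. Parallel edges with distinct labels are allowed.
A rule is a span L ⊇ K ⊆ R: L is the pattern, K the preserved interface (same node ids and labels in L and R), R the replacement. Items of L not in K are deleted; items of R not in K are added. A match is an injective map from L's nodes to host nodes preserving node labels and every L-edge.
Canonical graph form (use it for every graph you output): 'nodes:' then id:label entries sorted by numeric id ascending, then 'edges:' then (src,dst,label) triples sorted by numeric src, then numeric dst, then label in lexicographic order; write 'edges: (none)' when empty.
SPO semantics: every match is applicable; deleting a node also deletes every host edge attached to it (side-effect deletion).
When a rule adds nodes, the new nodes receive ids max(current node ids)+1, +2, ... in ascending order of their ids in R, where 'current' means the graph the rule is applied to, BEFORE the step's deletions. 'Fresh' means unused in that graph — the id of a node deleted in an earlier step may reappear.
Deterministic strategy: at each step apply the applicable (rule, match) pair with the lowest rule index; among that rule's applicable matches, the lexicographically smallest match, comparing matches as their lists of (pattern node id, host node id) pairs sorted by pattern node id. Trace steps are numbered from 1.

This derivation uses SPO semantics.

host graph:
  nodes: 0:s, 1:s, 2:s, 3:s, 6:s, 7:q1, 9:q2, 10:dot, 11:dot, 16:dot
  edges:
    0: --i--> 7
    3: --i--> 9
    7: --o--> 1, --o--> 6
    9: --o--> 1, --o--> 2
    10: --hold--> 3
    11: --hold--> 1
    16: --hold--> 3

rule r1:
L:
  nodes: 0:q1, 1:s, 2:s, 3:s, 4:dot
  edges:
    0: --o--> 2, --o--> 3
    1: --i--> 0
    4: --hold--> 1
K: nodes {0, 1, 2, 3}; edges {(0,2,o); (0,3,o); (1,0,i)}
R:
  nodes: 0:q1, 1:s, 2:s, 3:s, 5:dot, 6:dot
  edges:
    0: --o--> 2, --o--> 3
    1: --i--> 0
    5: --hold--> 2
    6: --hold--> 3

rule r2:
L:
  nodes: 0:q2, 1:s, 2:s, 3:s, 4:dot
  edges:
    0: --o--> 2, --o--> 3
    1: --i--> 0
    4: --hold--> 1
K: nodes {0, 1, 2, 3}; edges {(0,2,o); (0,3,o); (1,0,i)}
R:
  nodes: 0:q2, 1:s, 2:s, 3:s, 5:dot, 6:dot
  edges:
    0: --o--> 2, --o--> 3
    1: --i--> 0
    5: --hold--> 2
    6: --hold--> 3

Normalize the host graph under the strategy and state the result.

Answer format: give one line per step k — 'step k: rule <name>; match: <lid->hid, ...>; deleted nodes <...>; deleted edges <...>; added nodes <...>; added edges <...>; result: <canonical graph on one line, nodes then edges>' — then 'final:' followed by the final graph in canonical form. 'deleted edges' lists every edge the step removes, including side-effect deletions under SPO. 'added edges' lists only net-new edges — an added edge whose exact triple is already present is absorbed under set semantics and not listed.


step 1: rule r2; match: 0->9, 1->3, 2->1, 3->2, 4->10; deleted nodes 10; deleted edges (10,3,hold); added nodes 17, 18; added edges (17,1,hold); (18,2,hold); result: nodes: 0:s, 1:s, 2:s, 3:s, 6:s, 7:q1, 9:q2, 11:dot, 16:dot, 17:dot, 18:dot edges: (0,7,i); (3,9,i); (7,1,o); (7,6,o); (9,1,o); (9,2,o); (11,1,hold); (16,3,hold); (17,1,hold); (18,2,hold)
step 2: rule r2; match: 0->9, 1->3, 2->1, 3->2, 4->16; deleted nodes 16; deleted edges (16,3,hold); added nodes 19, 20; added edges (19,1,hold); (20,2,hold); result: nodes: 0:s, 1:s, 2:s, 3:s, 6:s, 7:q1, 9:q2, 11:dot, 17:dot, 18:dot, 19:dot, 20:dot edges: (0,7,i); (3,9,i); (7,1,o); (7,6,o); (9,1,o); (9,2,o); (11,1,hold); (17,1,hold); (18,2,hold); (19,1,hold); (20,2,hold)
final:
nodes: 0:s, 1:s, 2:s, 3:s, 6:s, 7:q1, 9:q2, 11:dot, 17:dot, 18:dot, 19:dot, 20:dot
edges: (0,7,i); (3,9,i); (7,1,o); (7,6,o); (9,1,o); (9,2,o); (11,1,hold); (17,1,hold); (18,2,hold); (19,1,hold); (20,2,hold)


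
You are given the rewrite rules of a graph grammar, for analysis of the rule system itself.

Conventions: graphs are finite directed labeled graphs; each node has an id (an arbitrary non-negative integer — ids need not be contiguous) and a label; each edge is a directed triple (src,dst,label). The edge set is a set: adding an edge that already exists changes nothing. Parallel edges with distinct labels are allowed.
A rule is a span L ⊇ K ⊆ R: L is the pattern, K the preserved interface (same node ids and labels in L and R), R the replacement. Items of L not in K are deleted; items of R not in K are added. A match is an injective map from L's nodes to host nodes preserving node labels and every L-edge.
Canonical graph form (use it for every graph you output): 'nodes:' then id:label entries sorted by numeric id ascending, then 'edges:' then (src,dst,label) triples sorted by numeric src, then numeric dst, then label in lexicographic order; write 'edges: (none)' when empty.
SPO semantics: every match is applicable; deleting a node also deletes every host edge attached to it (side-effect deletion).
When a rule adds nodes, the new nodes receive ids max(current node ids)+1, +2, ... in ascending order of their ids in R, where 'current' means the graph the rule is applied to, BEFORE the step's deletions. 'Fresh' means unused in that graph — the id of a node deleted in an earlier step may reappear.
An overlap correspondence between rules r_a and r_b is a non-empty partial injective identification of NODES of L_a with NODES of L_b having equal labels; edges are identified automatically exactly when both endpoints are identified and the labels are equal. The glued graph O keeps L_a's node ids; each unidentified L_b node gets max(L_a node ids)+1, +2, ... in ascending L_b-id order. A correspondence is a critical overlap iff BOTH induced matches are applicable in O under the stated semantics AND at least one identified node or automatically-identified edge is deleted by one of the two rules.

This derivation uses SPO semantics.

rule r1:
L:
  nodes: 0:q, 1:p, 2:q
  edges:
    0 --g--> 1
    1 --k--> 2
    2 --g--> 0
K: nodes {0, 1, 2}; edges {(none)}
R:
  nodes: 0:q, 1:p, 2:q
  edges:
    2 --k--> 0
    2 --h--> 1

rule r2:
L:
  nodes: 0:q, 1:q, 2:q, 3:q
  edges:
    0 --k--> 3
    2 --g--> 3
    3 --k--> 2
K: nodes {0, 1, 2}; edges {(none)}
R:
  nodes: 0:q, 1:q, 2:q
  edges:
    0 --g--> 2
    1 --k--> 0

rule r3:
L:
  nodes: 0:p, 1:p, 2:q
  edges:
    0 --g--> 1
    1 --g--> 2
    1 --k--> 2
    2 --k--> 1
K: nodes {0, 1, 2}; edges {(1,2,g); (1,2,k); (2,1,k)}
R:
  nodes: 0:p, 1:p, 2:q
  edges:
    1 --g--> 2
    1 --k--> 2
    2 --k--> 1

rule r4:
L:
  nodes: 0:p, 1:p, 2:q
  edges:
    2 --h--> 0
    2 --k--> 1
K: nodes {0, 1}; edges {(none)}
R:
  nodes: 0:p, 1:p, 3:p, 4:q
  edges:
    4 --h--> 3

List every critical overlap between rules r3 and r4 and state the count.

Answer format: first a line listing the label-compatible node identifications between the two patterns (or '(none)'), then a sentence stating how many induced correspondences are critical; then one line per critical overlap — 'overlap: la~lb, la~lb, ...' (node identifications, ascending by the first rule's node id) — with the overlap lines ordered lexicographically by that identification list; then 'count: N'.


label-compatible node identifications between L(r3) and L(r4): 0~0, 0~1, 1~0, 1~1, 2~2
7 of the induced correspondences are critical overlaps of r3 and r4.
overlap: 0~0, 1~1, 2~2
overlap: 0~0, 2~2
overlap: 0~1, 1~0, 2~2
overlap: 0~1, 2~2
overlap: 1~0, 2~2
overlap: 1~1, 2~2
overlap: 2~2
count: 7


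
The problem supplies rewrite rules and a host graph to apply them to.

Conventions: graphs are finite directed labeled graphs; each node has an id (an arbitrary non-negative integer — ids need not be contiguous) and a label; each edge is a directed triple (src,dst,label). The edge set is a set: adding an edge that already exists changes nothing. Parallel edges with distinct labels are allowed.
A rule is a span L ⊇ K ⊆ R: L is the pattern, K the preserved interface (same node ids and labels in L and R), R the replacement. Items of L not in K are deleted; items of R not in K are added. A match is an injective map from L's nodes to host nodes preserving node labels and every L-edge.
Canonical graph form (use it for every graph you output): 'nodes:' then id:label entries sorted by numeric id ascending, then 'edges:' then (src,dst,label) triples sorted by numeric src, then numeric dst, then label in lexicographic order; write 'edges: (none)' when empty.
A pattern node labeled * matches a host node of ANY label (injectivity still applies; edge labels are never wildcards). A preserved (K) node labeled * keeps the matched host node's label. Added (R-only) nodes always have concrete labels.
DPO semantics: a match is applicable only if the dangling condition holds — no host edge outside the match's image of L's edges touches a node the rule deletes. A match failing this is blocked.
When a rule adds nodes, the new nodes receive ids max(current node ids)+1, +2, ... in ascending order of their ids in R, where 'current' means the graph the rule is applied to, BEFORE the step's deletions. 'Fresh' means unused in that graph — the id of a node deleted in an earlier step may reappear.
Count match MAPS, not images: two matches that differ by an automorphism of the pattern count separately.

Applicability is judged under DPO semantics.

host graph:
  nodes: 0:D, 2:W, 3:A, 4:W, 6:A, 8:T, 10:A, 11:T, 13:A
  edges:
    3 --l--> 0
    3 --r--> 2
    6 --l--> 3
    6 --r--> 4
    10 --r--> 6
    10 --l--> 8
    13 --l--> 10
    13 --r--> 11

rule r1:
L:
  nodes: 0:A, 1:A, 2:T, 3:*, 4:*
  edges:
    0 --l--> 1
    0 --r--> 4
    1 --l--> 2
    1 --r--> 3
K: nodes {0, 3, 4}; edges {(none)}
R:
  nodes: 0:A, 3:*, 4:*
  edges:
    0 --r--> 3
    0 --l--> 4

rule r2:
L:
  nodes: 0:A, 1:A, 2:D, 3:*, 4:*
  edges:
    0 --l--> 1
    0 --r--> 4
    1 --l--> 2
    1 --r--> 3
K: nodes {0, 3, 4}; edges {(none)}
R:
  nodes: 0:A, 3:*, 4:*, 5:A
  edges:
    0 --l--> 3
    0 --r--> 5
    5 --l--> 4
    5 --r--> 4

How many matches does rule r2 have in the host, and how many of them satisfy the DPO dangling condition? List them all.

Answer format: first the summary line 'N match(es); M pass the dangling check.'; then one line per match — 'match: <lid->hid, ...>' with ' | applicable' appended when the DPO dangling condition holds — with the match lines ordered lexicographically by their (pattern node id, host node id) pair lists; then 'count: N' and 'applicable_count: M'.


1 match(es); 1 pass the dangling check.
match: 0->6, 1->3, 2->0, 3->2, 4->4 | applicable
count: 1
applicable_count: 1


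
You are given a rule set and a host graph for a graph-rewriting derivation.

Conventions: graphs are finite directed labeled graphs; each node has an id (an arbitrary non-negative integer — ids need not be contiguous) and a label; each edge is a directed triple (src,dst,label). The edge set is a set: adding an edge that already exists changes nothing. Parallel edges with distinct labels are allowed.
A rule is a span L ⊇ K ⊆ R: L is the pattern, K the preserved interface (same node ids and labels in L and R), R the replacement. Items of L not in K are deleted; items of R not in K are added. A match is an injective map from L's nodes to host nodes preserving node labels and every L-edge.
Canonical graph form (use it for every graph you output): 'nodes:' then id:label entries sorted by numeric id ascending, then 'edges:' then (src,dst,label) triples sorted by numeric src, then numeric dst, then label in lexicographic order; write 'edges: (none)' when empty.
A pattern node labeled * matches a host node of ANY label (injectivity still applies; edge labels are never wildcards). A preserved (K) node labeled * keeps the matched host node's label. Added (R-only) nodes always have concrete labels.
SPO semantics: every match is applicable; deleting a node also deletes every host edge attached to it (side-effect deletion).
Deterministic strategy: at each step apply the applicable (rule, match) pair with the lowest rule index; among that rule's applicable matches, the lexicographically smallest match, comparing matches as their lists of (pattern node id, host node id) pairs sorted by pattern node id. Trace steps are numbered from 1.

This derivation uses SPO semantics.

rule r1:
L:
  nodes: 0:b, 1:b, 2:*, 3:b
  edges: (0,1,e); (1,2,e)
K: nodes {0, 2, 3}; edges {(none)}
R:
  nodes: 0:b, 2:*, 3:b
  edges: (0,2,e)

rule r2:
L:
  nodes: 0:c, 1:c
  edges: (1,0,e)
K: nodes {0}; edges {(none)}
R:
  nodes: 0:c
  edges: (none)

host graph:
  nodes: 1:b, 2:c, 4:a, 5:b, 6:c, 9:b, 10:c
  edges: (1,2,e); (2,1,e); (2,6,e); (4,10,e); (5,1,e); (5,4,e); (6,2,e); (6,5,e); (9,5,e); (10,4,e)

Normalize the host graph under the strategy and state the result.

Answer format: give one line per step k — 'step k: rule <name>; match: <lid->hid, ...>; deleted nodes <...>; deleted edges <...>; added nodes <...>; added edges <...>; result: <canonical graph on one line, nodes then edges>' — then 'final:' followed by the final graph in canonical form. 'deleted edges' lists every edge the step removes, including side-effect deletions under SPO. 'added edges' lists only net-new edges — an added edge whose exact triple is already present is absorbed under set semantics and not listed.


step 1: rule r1; match: 0->5, 1->1, 2->2, 3->9; deleted nodes 1; deleted edges (1,2,e); (2,1,e); (5,1,e); added nodes (none); added edges (5,2,e); result: nodes: 2:c, 4:a, 5:b, 6:c, 9:b, 10:c edges: (2,6,e); (4,10,e); (5,2,e); (5,4,e); (6,2,e); (6,5,e); (9,5,e); (10,4,e)
step 2: rule r2; match: 0->2, 1->6; deleted nodes 6; deleted edges (2,6,e); (6,2,e); (6,5,e); added nodes (none); added edges (none); result: nodes: 2:c, 4:a, 5:b, 9:b, 10:c edges: (4,10,e); (5,2,e); (5,4,e); (9,5,e); (10,4,e)
final:
nodes: 2:c, 4:a, 5:b, 9:b, 10:c
edges: (4,10,e); (5,2,e); (5,4,e); (9,5,e); (10,4,e)


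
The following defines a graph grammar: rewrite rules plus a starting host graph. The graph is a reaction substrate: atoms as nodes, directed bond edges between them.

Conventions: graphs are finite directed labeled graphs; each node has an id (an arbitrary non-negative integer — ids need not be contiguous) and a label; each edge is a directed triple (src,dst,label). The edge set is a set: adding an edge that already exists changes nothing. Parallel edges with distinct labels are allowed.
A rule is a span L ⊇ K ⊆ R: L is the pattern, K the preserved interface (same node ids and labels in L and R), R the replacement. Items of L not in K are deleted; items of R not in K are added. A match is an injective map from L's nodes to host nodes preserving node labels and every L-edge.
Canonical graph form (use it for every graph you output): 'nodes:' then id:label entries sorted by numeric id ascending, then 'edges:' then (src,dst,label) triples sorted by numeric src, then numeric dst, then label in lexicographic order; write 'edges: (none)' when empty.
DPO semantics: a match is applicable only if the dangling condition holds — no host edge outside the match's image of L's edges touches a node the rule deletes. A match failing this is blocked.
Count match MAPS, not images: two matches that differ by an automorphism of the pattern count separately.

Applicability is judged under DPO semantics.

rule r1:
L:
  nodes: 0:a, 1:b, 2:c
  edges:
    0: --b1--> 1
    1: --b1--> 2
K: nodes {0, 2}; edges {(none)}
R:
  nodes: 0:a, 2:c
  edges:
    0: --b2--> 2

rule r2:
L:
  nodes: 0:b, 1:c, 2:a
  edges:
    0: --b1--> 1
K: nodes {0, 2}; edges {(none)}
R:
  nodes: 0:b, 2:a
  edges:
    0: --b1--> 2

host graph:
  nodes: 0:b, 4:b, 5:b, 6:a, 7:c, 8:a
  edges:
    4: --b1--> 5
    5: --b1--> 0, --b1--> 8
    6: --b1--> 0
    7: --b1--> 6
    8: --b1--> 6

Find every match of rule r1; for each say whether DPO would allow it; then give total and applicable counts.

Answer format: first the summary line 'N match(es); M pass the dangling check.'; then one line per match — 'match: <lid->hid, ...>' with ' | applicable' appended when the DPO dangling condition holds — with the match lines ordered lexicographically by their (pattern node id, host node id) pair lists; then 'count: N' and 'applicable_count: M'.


0 match(es); 0 pass the dangling check.
count: 0
applicable_count: 0


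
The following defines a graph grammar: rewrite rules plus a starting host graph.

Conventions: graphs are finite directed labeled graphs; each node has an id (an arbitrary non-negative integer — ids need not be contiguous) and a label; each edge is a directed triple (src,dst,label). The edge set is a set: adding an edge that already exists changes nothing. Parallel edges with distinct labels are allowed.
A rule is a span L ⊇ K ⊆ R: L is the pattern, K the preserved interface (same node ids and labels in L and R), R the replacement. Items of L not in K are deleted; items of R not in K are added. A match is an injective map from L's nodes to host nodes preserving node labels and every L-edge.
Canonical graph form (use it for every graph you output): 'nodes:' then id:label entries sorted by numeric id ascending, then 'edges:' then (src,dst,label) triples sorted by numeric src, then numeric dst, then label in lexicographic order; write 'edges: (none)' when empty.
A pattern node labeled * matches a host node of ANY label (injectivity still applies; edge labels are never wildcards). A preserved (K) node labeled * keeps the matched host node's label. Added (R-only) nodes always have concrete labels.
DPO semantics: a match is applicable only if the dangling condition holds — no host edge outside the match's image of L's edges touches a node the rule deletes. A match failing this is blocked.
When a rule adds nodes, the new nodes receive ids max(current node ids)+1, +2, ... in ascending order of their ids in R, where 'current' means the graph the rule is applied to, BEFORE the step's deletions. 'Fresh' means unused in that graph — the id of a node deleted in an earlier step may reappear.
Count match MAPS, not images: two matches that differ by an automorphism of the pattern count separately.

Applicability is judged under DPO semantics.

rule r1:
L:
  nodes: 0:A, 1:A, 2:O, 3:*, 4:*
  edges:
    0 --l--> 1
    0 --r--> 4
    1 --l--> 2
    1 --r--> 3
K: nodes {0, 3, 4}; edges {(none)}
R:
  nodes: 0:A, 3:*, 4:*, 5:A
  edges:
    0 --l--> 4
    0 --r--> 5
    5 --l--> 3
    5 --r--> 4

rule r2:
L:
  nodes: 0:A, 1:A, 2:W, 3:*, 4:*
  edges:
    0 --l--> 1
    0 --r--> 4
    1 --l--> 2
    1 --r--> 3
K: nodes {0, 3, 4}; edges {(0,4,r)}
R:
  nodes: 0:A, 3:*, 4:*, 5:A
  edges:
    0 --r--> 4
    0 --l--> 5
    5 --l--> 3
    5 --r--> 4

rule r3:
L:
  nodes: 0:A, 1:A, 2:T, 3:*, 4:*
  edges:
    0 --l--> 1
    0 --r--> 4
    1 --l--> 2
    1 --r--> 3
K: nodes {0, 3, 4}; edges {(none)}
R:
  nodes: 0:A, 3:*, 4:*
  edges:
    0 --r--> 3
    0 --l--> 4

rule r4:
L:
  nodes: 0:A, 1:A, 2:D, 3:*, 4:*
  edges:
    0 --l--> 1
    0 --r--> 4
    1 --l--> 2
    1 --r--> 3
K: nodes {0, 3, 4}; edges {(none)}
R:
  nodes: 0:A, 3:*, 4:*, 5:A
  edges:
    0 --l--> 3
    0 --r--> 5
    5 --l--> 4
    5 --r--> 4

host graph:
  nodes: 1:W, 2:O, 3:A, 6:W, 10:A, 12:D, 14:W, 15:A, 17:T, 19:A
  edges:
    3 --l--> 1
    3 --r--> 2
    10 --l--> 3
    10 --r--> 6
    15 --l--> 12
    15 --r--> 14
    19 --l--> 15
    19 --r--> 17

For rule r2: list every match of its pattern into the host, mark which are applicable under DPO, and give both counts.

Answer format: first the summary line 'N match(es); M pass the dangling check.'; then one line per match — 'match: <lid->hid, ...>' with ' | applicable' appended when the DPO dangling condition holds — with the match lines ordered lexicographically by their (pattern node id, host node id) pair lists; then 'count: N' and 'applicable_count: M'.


1 match(es); 1 pass the dangling check.
match: 0->10, 1->3, 2->1, 3->2, 4->6 | applicable
count: 1
applicable_count: 1


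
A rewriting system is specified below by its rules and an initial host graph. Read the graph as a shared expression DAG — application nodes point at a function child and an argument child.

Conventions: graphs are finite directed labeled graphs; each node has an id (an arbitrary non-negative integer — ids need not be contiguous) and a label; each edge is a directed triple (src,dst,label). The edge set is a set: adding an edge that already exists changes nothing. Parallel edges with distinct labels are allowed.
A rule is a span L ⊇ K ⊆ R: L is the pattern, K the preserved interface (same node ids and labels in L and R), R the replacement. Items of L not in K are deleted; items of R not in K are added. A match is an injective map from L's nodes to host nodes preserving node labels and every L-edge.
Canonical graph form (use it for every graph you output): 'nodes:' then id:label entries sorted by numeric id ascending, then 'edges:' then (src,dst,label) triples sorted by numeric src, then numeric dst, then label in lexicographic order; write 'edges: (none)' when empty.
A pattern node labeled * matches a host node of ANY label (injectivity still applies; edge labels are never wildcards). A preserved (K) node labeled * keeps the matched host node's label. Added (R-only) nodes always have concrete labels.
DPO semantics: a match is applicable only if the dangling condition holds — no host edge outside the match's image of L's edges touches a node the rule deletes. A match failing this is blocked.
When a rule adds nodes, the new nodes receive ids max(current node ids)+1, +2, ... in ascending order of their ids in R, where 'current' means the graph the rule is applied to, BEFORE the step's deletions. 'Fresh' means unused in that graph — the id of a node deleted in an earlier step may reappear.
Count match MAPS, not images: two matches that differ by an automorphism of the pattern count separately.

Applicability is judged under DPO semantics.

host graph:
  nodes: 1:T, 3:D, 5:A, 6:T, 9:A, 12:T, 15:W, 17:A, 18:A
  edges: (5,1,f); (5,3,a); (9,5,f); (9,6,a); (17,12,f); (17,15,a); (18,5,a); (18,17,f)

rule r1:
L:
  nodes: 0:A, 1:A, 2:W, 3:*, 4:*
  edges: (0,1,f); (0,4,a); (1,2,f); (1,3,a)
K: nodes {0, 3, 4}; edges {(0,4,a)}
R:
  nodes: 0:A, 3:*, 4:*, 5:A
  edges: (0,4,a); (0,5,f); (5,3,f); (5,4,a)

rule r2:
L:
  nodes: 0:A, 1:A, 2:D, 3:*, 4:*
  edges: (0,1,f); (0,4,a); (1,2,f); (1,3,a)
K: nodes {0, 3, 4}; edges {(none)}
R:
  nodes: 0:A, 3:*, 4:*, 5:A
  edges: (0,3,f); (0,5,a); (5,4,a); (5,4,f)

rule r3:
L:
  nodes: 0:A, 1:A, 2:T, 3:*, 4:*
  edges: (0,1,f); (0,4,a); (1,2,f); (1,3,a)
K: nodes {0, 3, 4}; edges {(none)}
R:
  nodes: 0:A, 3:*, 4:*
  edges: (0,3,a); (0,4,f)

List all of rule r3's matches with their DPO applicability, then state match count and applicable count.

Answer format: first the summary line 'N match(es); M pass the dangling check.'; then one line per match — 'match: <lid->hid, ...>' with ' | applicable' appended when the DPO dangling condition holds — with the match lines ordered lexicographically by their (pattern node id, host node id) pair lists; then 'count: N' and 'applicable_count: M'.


2 match(es); 1 pass the dangling check.
match: 0->9, 1->5, 2->1, 3->3, 4->6
match: 0->18, 1->17, 2->12, 3->15, 4->5 | applicable
count: 2
applicable_count: 1
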